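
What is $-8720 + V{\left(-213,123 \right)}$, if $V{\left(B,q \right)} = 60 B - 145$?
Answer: $-21645$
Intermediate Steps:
$V{\left(B,q \right)} = -145 + 60 B$
$-8720 + V{\left(-213,123 \right)} = -8720 + \left(-145 + 60 \left(-213\right)\right) = -8720 - 12925 = -21645$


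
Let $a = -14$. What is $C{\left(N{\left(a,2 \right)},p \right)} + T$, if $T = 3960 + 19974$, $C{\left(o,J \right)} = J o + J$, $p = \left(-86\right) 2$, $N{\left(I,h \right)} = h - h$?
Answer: $23762$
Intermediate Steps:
$N{\left(I,h \right)} = 0$
$p = -172$
$C{\left(o,J \right)} = J + J o$
$T = 23934$
$C{\left(N{\left(a,2 \right)},p \right)} + T = - 172 \left(1 + 0\right) + 23934 = \left(-172\right) 1 + 23934 = -172 + 23934 = 23762$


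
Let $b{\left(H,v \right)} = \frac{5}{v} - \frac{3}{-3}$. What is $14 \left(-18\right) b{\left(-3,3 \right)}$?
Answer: $-672$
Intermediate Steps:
$b{\left(H,v \right)} = 1 + \frac{5}{v}$ ($b{\left(H,v \right)} = \frac{5}{v} - -1 = \frac{5}{v} + 1 = 1 + \frac{5}{v}$)
$14 \left(-18\right) b{\left(-3,3 \right)} = 14 \left(-18\right) \frac{5 + 3}{3} = - 252 \cdot \frac{1}{3} \cdot 8 = \left(-252\right) \frac{8}{3} = -672$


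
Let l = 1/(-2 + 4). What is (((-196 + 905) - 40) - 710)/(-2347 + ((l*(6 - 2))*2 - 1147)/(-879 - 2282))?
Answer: 129601/7417724 ≈ 0.017472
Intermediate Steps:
l = 1/2 ≈ 0.50000
(((-196 + 905) - 40) - 710)/(-2347 + ((l*(6 - 2))*2 - 1147)/(-879 - 2282)) = (((-196 + 905) - 40) - 710)/(-2347 + (((6 - 2)/2)*2 - 1147)/(-879 - 2282)) = ((709 - 40) - 710)/(-2347 + (((1/2)*4)*2 - 1147)/(-3161)) = (669 - 710)/(-2347 + (2*2 - 1147)*(-1/3161)) = -41/(-2347 + (4 - 1147)*(-1/3161)) = -41/(-2347 - 1143*(-1/3161)) = -41/(-2347 + 1143/3161) = -41/(-7417724/3161) = -41*(-3161/7417724) = 129601/7417724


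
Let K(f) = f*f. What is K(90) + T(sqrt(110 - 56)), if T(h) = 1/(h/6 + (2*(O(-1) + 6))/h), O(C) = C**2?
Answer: 8100 + 3*sqrt(6)/23 ≈ 8100.3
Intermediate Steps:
K(f) = f**2
T(h) = 1/(14/h + h/6) (T(h) = 1/(h/6 + (2*((-1)**2 + 6))/h) = 1/(h*(1/6) + (2*(1 + 6))/h) = 1/(h/6 + (2*7)/h) = 1/(h/6 + 14/h) = 1/(14/h + h/6))
K(90) + T(sqrt(110 - 56)) = 90**2 + 6*sqrt(110 - 56)/(84 + (sqrt(110 - 56))**2) = 8100 + 6*sqrt(54)/(84 + (sqrt(54))**2) = 8100 + 6*(3*sqrt(6))/(84 + (3*sqrt(6))**2) = 8100 + 6*(3*sqrt(6))/(84 + 54) = 8100 + 6*(3*sqrt(6))/138 = 8100 + 6*(3*sqrt(6))*(1/138) = 8100 + 3*sqrt(6)/23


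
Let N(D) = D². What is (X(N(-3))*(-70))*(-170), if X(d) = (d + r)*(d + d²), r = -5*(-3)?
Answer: 25704000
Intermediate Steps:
r = 15
X(d) = (15 + d)*(d + d²) (X(d) = (d + 15)*(d + d²) = (15 + d)*(d + d²))
(X(N(-3))*(-70))*(-170) = (((-3)²*(15 + ((-3)²)² + 16*(-3)²))*(-70))*(-170) = ((9*(15 + 9² + 16*9))*(-70))*(-170) = ((9*(15 + 81 + 144))*(-70))*(-170) = ((9*240)*(-70))*(-170) = (2160*(-70))*(-170) = -151200*(-170) = 25704000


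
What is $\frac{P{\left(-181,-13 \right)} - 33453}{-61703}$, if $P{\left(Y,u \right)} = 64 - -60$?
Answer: $\frac{33329}{61703} \approx 0.54015$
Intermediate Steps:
$P{\left(Y,u \right)} = 124$ ($P{\left(Y,u \right)} = 64 + 60 = 124$)
$\frac{P{\left(-181,-13 \right)} - 33453}{-61703} = \frac{124 - 33453}{-61703} = \left(-33329\right) \left(- \frac{1}{61703}\right) = \frac{33329}{61703}$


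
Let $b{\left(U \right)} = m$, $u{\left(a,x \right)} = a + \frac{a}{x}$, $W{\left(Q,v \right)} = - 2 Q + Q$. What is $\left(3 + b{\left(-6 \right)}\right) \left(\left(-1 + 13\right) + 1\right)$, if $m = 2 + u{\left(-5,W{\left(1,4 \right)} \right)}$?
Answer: $65$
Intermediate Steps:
$W{\left(Q,v \right)} = - Q$
$m = 2$ ($m = 2 - \left(5 + \frac{5}{\left(-1\right) 1}\right) = 2 - \left(5 + \frac{5}{-1}\right) = 2 - 0 = 2 + \left(-5 + 5\right) = 2 + 0 = 2$)
$b{\left(U \right)} = 2$
$\left(3 + b{\left(-6 \right)}\right) \left(\left(-1 + 13\right) + 1\right) = \left(3 + 2\right) \left(\left(-1 + 13\right) + 1\right) = 5 \left(12 + 1\right) = 5 \cdot 13 = 65$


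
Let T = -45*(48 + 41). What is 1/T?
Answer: -1/4005 ≈ -0.00024969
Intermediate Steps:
T = -4005 (T = -45*89 = -4005)
1/T = 1/(-4005) = -1/4005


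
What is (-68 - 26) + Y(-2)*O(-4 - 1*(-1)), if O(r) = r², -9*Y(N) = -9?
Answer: -85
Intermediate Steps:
Y(N) = 1 (Y(N) = -⅑*(-9) = 1)
(-68 - 26) + Y(-2)*O(-4 - 1*(-1)) = (-68 - 26) + 1*(-4 - 1*(-1))² = -94 + 1*(-4 + 1)² = -94 + 1*(-3)² = -94 + 1*9 = -94 + 9 = -85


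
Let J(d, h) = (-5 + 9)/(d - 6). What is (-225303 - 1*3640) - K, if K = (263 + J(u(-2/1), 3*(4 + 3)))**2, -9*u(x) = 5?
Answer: -1036611944/3481 ≈ -2.9779e+5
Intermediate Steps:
u(x) = -5/9 (u(x) = -1/9*5 = -5/9)
J(d, h) = 4/(-6 + d)
K = 239661361/3481 (K = (263 + 4/(-6 - 5/9))**2 = (263 + 4/(-59/9))**2 = (263 + 4*(-9/59))**2 = (263 - 36/59)**2 = (15481/59)**2 = 239661361/3481 ≈ 68848.)
(-225303 - 1*3640) - K = (-225303 - 1*3640) - 1*239661361/3481 = (-225303 - 3640) - 239661361/3481 = -228943 - 239661361/3481 = -1036611944/3481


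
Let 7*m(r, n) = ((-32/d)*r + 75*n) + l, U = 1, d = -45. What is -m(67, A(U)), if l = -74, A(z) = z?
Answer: -2189/315 ≈ -6.9492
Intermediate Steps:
m(r, n) = -74/7 + 32*r/315 + 75*n/7 (m(r, n) = (((-32/(-45))*r + 75*n) - 74)/7 = (((-32*(-1/45))*r + 75*n) - 74)/7 = ((32*r/45 + 75*n) - 74)/7 = ((75*n + 32*r/45) - 74)/7 = (-74 + 75*n + 32*r/45)/7 = -74/7 + 32*r/315 + 75*n/7)
-m(67, A(U)) = -(-74/7 + (32/315)*67 + (75/7)*1) = -(-74/7 + 2144/315 + 75/7) = -1*2189/315 = -2189/315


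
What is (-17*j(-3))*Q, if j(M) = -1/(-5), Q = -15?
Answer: 51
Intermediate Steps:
j(M) = ⅕ (j(M) = -⅕*(-1) = ⅕)
(-17*j(-3))*Q = -17*⅕*(-15) = -17/5*(-15) = 51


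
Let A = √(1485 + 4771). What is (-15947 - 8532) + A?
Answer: -24479 + 4*√391 ≈ -24400.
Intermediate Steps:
A = 4*√391 (A = √6256 = 4*√391 ≈ 79.095)
(-15947 - 8532) + A = (-15947 - 8532) + 4*√391 = -24479 + 4*√391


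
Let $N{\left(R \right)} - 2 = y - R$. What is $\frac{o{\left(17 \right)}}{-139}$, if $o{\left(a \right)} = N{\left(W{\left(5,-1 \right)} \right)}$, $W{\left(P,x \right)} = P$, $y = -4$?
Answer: $\frac{7}{139} \approx 0.05036$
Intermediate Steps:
$N{\left(R \right)} = -2 - R$ ($N{\left(R \right)} = 2 - \left(4 + R\right) = -2 - R$)
$o{\left(a \right)} = -7$ ($o{\left(a \right)} = -2 - 5 = -7$)
$\frac{o{\left(17 \right)}}{-139} = - \frac{7}{-139} = \left(-7\right) \left(- \frac{1}{139}\right) = \frac{7}{139}$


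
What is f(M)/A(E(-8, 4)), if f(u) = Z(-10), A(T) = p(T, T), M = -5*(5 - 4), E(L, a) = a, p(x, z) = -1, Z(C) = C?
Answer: 10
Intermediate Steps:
M = -5 (M = -5*1 = -5)
A(T) = -1
f(u) = -10
f(M)/A(E(-8, 4)) = -10/(-1) = -10*(-1) = 10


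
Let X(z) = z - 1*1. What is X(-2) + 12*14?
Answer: 165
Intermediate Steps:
X(z) = -1 + z (X(z) = z - 1 = -1 + z)
X(-2) + 12*14 = (-1 - 2) + 12*14 = -3 + 168 = 165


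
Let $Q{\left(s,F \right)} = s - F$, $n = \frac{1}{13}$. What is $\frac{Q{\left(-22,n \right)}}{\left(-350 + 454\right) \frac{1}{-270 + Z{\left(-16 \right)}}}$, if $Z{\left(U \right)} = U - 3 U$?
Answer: $\frac{34153}{676} \approx 50.522$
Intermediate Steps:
$Z{\left(U \right)} = - 2 U$
$n = \frac{1}{13} \approx 0.076923$
$\frac{Q{\left(-22,n \right)}}{\left(-350 + 454\right) \frac{1}{-270 + Z{\left(-16 \right)}}} = \frac{-22 - \frac{1}{13}}{\left(-350 + 454\right) \frac{1}{-270 - -32}} = \frac{-22 - \frac{1}{13}}{104 \frac{1}{-270 + 32}} = - \frac{287}{13 \frac{104}{-238}} = - \frac{287}{13 \cdot 104 \left(- \frac{1}{238}\right)} = - \frac{287}{13 \left(- \frac{52}{119}\right)} = \left(- \frac{287}{13}\right) \left(- \frac{119}{52}\right) = \frac{34153}{676}$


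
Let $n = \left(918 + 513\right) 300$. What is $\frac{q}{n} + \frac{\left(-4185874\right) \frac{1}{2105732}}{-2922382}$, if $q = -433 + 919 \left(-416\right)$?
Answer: $- \frac{49068068278042931}{55037631019849650} \approx -0.89154$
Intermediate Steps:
$n = 429300$ ($n = 1431 \cdot 300 = 429300$)
$q = -382737$ ($q = -433 - 382304 = -382737$)
$\frac{q}{n} + \frac{\left(-4185874\right) \frac{1}{2105732}}{-2922382} = - \frac{382737}{429300} + \frac{\left(-4185874\right) \frac{1}{2105732}}{-2922382} = \left(-382737\right) \frac{1}{429300} + \left(-4185874\right) \frac{1}{2105732} \left(- \frac{1}{2922382}\right) = - \frac{127579}{143100} - - \frac{2092937}{3076876646812} = - \frac{127579}{143100} + \frac{2092937}{3076876646812} = - \frac{49068068278042931}{55037631019849650}$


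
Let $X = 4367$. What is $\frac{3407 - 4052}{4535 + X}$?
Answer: $- \frac{645}{8902} \approx -0.072456$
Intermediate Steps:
$\frac{3407 - 4052}{4535 + X} = \frac{3407 - 4052}{4535 + 4367} = - \frac{645}{8902}$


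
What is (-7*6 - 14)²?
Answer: 3136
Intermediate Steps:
(-7*6 - 14)² = (-42 - 14)² = (-56)² = 3136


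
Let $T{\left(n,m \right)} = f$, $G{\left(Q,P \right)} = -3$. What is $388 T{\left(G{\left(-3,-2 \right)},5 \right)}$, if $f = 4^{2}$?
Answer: $6208$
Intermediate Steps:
$f = 16$
$T{\left(n,m \right)} = 16$
$388 T{\left(G{\left(-3,-2 \right)},5 \right)} = 388 \cdot 16 = 6208$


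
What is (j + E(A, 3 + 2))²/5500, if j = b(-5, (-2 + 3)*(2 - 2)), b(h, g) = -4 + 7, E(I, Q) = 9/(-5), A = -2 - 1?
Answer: 9/34375 ≈ 0.00026182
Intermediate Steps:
A = -3
E(I, Q) = -9/5 (E(I, Q) = 9*(-⅕) = -9/5)
b(h, g) = 3
j = 3
(j + E(A, 3 + 2))²/5500 = (3 - 9/5)²/5500 = (6/5)²*(1/5500) = (36/25)*(1/5500) = 9/34375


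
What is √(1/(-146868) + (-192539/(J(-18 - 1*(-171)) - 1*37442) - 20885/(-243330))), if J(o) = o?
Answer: √52845227205070964530415289/3172884647898 ≈ 2.2911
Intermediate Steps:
√(1/(-146868) + (-192539/(J(-18 - 1*(-171)) - 1*37442) - 20885/(-243330))) = √(1/(-146868) + (-192539/((-18 - 1*(-171)) - 1*37442) - 20885/(-243330))) = √(-1/146868 + (-192539/((-18 + 171) - 37442) - 20885*(-1/243330))) = √(-1/146868 + (-192539/(153 - 37442) + 4177/48666)) = √(-1/146868 + (-192539/(-37289) + 4177/48666)) = √(-1/146868 + (-192539*(-1/37289) + 4177/48666)) = √(-1/146868 + (192539/37289 + 4177/48666)) = √(-1/146868 + 9525859127/1814706474) = √(233173677259627/44420385070572) = √52845227205070964530415289/3172884647898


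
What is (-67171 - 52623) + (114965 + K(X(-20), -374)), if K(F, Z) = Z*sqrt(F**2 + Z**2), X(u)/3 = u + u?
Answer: -4829 - 748*sqrt(38569) ≈ -1.5173e+5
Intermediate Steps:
X(u) = 6*u (X(u) = 3*(u + u) = 3*(2*u) = 6*u)
(-67171 - 52623) + (114965 + K(X(-20), -374)) = (-67171 - 52623) + (114965 - 374*sqrt((6*(-20))**2 + (-374)**2)) = -119794 + (114965 - 374*sqrt((-120)**2 + 139876)) = -119794 + (114965 - 374*sqrt(14400 + 139876)) = -119794 + (114965 - 748*sqrt(38569)) = -4829 - 748*sqrt(38569)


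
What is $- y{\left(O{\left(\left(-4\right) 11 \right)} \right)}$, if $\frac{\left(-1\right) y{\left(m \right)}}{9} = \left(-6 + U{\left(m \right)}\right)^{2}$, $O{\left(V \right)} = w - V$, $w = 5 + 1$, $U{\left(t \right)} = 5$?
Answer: $9$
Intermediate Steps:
$w = 6$
$O{\left(V \right)} = 6 - V$
$y{\left(m \right)} = -9$ ($y{\left(m \right)} = - 9 \left(-6 + 5\right)^{2} = - 9 \left(-1\right)^{2} = \left(-9\right) 1 = -9$)
$- y{\left(O{\left(\left(-4\right) 11 \right)} \right)} = \left(-1\right) \left(-9\right) = 9$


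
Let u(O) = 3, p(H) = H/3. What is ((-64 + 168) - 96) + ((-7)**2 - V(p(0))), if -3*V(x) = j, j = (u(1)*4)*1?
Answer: 61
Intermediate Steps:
p(H) = H/3 (p(H) = H*(1/3) = H/3)
j = 12 (j = (3*4)*1 = 12*1 = 12)
V(x) = -4 (V(x) = -1/3*12 = -4)
((-64 + 168) - 96) + ((-7)**2 - V(p(0))) = ((-64 + 168) - 96) + ((-7)**2 - 1*(-4)) = (104 - 96) + (49 + 4) = 8 + 53 = 61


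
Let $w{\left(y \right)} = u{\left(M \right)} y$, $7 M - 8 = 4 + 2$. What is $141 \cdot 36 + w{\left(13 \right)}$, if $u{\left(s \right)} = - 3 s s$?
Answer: $4920$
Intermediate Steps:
$M = 2$ ($M = \frac{8}{7} + \frac{4 + 2}{7} = \frac{8}{7} + \frac{1}{7} \cdot 6 = \frac{8}{7} + \frac{6}{7} = 2$)
$u{\left(s \right)} = - 3 s^{2}$
$w{\left(y \right)} = - 12 y$ ($w{\left(y \right)} = - 3 \cdot 2^{2} y = \left(-3\right) 4 y = - 12 y$)
$141 \cdot 36 + w{\left(13 \right)} = 141 \cdot 36 - 156 = 5076 - 156 = 4920$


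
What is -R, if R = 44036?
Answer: -44036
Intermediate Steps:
-R = -1*44036 = -44036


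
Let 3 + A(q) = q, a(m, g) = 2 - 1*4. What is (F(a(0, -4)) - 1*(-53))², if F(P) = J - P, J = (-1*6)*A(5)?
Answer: 1849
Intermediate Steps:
a(m, g) = -2 (a(m, g) = 2 - 4 = -2)
A(q) = -3 + q
J = -12 (J = (-1*6)*(-3 + 5) = -6*2 = -12)
F(P) = -12 - P
(F(a(0, -4)) - 1*(-53))² = ((-12 - 1*(-2)) - 1*(-53))² = ((-12 + 2) + 53)² = (-10 + 53)² = 43² = 1849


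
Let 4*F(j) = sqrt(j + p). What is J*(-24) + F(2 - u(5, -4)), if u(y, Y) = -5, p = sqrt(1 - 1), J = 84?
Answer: -2016 + sqrt(7)/4 ≈ -2015.3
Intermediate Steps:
p = 0 (p = sqrt(0) = 0)
F(j) = sqrt(j)/4 (F(j) = sqrt(j + 0)/4 = sqrt(j)/4)
J*(-24) + F(2 - u(5, -4)) = 84*(-24) + sqrt(2 - 1*(-5))/4 = -2016 + sqrt(2 + 5)/4 = -2016 + sqrt(7)/4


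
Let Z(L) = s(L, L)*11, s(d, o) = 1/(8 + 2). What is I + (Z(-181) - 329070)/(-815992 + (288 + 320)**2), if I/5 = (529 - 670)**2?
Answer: 443675639089/4463280 ≈ 99406.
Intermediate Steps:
s(d, o) = 1/10
Z(L) = 11/10 (Z(L) = (1/10)*11 = 11/10)
I = 99405 (I = 5*(529 - 670)**2 = 5*(-141)**2 = 5*19881 = 99405)
I + (Z(-181) - 329070)/(-815992 + (288 + 320)**2) = 99405 + (11/10 - 329070)/(-815992 + (288 + 320)**2) = 99405 - 3290689/(10*(-815992 + 608**2)) = 99405 - 3290689/(10*(-815992 + 369664)) = 99405 - 3290689/10/(-446328) = 99405 - 3290689/10*(-1/446328) = 99405 + 3290689/4463280 = 443675639089/4463280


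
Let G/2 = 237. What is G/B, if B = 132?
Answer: 79/22 ≈ 3.5909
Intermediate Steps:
G = 474 (G = 2*237 = 474)
G/B = 474/132 = 474*(1/132) = 79/22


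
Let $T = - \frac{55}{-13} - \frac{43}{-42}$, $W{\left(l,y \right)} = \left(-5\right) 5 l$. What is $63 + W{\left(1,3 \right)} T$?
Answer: $- \frac{37327}{546} \approx -68.365$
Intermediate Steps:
$W{\left(l,y \right)} = - 25 l$
$T = \frac{2869}{546}$ ($T = \left(-55\right) \left(- \frac{1}{13}\right) - - \frac{43}{42} = \frac{55}{13} + \frac{43}{42} = \frac{2869}{546} \approx 5.2546$)
$63 + W{\left(1,3 \right)} T = 63 + \left(-25\right) 1 \cdot \frac{2869}{546} = 63 - \frac{71725}{546} = - \frac{37327}{546}$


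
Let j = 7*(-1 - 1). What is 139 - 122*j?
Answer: 1847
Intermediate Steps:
j = -14 (j = 7*(-2) = -14)
139 - 122*j = 139 - 122*(-14) = 139 + 1708 = 1847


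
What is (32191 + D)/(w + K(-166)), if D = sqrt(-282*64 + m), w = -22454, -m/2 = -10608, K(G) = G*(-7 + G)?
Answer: 32191/6264 + sqrt(22)/522 ≈ 5.1480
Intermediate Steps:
m = 21216 (m = -2*(-10608) = 21216)
D = 12*sqrt(22) (D = sqrt(-282*64 + 21216) = sqrt(-18048 + 21216) = sqrt(3168) = 12*sqrt(22) ≈ 56.285)
(32191 + D)/(w + K(-166)) = (32191 + 12*sqrt(22))/(-22454 - 166*(-7 - 166)) = (32191 + 12*sqrt(22))/(-22454 - 166*(-173)) = (32191 + 12*sqrt(22))/(-22454 + 28718) = (32191 + 12*sqrt(22))/6264 = (32191 + 12*sqrt(22))*(1/6264) = 32191/6264 + sqrt(22)/522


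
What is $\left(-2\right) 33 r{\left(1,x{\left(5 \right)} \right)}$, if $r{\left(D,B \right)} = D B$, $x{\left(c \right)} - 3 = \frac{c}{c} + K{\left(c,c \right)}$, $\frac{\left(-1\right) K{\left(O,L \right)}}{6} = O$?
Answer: $1716$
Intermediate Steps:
$K{\left(O,L \right)} = - 6 O$
$x{\left(c \right)} = 4 - 6 c$ ($x{\left(c \right)} = 3 - \left(6 c - \frac{c}{c}\right) = 3 - \left(-1 + 6 c\right) = 4 - 6 c$)
$r{\left(D,B \right)} = B D$
$\left(-2\right) 33 r{\left(1,x{\left(5 \right)} \right)} = \left(-2\right) 33 \left(4 - 30\right) 1 = - 66 \left(4 - 30\right) 1 = - 66 \left(\left(-26\right) 1\right) = \left(-66\right) \left(-26\right) = 1716$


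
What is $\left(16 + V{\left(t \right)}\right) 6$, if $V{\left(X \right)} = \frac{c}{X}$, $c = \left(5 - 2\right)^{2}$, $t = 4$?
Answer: $\frac{219}{2} \approx 109.5$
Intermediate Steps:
$c = 9$ ($c = 3^{2} = 9$)
$V{\left(X \right)} = \frac{9}{X}$
$\left(16 + V{\left(t \right)}\right) 6 = \left(16 + \frac{9}{4}\right) 6 = \frac{73}{4} \cdot 6 = \frac{219}{2}$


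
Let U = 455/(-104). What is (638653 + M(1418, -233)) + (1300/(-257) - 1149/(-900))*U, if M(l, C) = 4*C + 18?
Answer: 78673524023/123360 ≈ 6.3776e+5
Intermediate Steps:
M(l, C) = 18 + 4*C
U = -35/8 (U = 455*(-1/104) = -35/8 ≈ -4.3750)
(638653 + M(1418, -233)) + (1300/(-257) - 1149/(-900))*U = (638653 + (18 + 4*(-233))) + (1300/(-257) - 1149/(-900))*(-35/8) = (638653 + (18 - 932)) + (1300*(-1/257) - 1149*(-1/900))*(-35/8) = (638653 - 914) + (-1300/257 + 383/300)*(-35/8) = 637739 - 291569/77100*(-35/8) = 637739 + 2040983/123360 = 78673524023/123360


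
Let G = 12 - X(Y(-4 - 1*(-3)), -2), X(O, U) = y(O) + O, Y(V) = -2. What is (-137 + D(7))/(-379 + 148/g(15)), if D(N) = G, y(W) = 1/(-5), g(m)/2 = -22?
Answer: 3377/10515 ≈ 0.32116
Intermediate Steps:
g(m) = -44 (g(m) = 2*(-22) = -44)
y(W) = -1/5
X(O, U) = -1/5 + O
G = 71/5 (G = 12 - (-1/5 - 2) = 12 - 1*(-11/5) = 12 + 11/5 = 71/5 ≈ 14.200)
D(N) = 71/5
(-137 + D(7))/(-379 + 148/g(15)) = (-137 + 71/5)/(-379 + 148/(-44)) = -614/(5*(-379 + 148*(-1/44))) = -614/(5*(-379 - 37/11)) = -614/(5*(-4206/11)) = -614/5*(-11/4206) = 3377/10515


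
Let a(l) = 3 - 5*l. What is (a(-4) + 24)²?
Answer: 2209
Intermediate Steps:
(a(-4) + 24)² = ((3 - 5*(-4)) + 24)² = ((3 + 20) + 24)² = (23 + 24)² = 47² = 2209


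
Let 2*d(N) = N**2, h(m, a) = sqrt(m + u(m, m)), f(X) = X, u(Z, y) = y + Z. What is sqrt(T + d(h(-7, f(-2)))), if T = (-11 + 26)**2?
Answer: sqrt(858)/2 ≈ 14.646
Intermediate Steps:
T = 225 (T = 15**2 = 225)
u(Z, y) = Z + y
h(m, a) = sqrt(3)*sqrt(m) (h(m, a) = sqrt(m + (m + m)) = sqrt(m + 2*m) = sqrt(3*m) = sqrt(3)*sqrt(m))
d(N) = N**2/2
sqrt(T + d(h(-7, f(-2)))) = sqrt(225 + (sqrt(3)*sqrt(-7))**2/2) = sqrt(225 + (sqrt(3)*(I*sqrt(7)))**2/2) = sqrt(225 + (I*sqrt(21))**2/2) = sqrt(225 + (1/2)*(-21)) = sqrt(225 - 21/2) = sqrt(429/2) = sqrt(858)/2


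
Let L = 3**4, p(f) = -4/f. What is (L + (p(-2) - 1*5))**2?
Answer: 6084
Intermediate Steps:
L = 81
(L + (p(-2) - 1*5))**2 = (81 + (-4/(-2) - 1*5))**2 = (81 + (-4*(-1/2) - 5))**2 = (81 + (2 - 5))**2 = (81 - 3)**2 = 78**2 = 6084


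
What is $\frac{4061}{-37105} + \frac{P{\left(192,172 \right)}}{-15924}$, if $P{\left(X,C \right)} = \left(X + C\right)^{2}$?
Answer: $- \frac{1245232861}{147715005} \approx -8.43$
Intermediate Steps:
$P{\left(X,C \right)} = \left(C + X\right)^{2}$
$\frac{4061}{-37105} + \frac{P{\left(192,172 \right)}}{-15924} = \frac{4061}{-37105} + \frac{\left(172 + 192\right)^{2}}{-15924} = 4061 \left(- \frac{1}{37105}\right) + 364^{2} \left(- \frac{1}{15924}\right) = - \frac{4061}{37105} + 132496 \left(- \frac{1}{15924}\right) = - \frac{4061}{37105} - \frac{33124}{3981} = - \frac{1245232861}{147715005}$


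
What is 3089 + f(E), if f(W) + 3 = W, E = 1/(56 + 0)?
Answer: 172817/56 ≈ 3086.0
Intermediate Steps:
E = 1/56 ≈ 0.017857
f(W) = -3 + W
3089 + f(E) = 3089 + (-3 + 1/56) = 3089 - 167/56 = 172817/56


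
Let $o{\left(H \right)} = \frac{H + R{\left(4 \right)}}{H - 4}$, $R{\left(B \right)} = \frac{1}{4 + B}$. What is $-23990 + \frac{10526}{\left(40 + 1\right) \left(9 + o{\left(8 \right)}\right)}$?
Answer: $- \frac{346870438}{14473} \approx -23967.0$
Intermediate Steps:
$o{\left(H \right)} = \frac{\frac{1}{8} + H}{-4 + H}$ ($o{\left(H \right)} = \frac{H + \frac{1}{4 + 4}}{H - 4} = \frac{H + \frac{1}{8}}{-4 + H} = \frac{\frac{1}{8} + H}{-4 + H}$)
$-23990 + \frac{10526}{\left(40 + 1\right) \left(9 + o{\left(8 \right)}\right)} = -23990 + \frac{10526}{\left(40 + 1\right) \left(9 + \frac{\frac{1}{8} + 8}{-4 + 8}\right)} = -23990 + \frac{10526}{41 \left(9 + \frac{1}{4} \cdot \frac{65}{8}\right)} = -23990 + \frac{10526}{41 \left(9 + \frac{65}{32}\right)} = -23990 + \frac{10526}{41 \cdot \frac{353}{32}} = -23990 + \frac{10526}{\frac{14473}{32}} = -23990 + 10526 \cdot \frac{32}{14473} = -23990 + \frac{336832}{14473} = - \frac{346870438}{14473}$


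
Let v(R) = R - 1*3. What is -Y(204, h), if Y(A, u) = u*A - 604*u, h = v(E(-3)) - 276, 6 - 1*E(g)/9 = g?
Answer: -79200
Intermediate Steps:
E(g) = 54 - 9*g
v(R) = -3 + R (v(R) = R - 3 = -3 + R)
h = -198 (h = (-3 + (54 - 9*(-3))) - 276 = (-3 + (54 + 27)) - 276 = (-3 + 81) - 276 = 78 - 276 = -198)
Y(A, u) = -604*u + A*u (Y(A, u) = A*u - 604*u = -604*u + A*u)
-Y(204, h) = -(-198)*(-604 + 204) = -(-198)*(-400) = -1*79200 = -79200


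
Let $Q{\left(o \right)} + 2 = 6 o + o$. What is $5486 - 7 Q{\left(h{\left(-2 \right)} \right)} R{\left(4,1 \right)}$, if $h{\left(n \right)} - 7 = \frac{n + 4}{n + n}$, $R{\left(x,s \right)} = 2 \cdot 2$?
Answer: $4268$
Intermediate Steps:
$R{\left(x,s \right)} = 4$
$h{\left(n \right)} = 7 + \frac{4 + n}{2 n}$ ($h{\left(n \right)} = 7 + \frac{n + 4}{n + n} = 7 + \frac{4 + n}{2 n}$)
$Q{\left(o \right)} = -2 + 7 o$ ($Q{\left(o \right)} = -2 + \left(6 o + o\right) = -2 + 7 o$)
$5486 - 7 Q{\left(h{\left(-2 \right)} \right)} R{\left(4,1 \right)} = 5486 - 7 \left(-2 + 7 \left(\frac{15}{2} + \frac{2}{-2}\right)\right) 4 = 5486 - 7 \left(-2 + 7 \left(\frac{15}{2} + 2 \left(- \frac{1}{2}\right)\right)\right) 4 = 5486 - 7 \left(-2 + 7 \left(\frac{15}{2} - 1\right)\right) 4 = 5486 - 7 \left(-2 + 7 \cdot \frac{13}{2}\right) 4 = 5486 - 7 \left(-2 + \frac{91}{2}\right) 4 = 5486 - 7 \cdot \frac{87}{2} \cdot 4 = 5486 - \frac{609}{2} \cdot 4 = 5486 - 1218 = 4268$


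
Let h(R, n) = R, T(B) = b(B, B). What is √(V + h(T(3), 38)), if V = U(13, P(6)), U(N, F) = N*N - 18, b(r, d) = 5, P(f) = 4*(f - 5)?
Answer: 2*√39 ≈ 12.490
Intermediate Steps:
P(f) = -20 + 4*f (P(f) = 4*(-5 + f) = -20 + 4*f)
T(B) = 5
U(N, F) = -18 + N² (U(N, F) = N² - 18 = -18 + N²)
V = 151 (V = -18 + 13² = -18 + 169 = 151)
√(V + h(T(3), 38)) = √(151 + 5) = √156 = 2*√39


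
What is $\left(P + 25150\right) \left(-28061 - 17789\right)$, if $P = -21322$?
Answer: $-175513800$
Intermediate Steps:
$\left(P + 25150\right) \left(-28061 - 17789\right) = \left(-21322 + 25150\right) \left(-28061 - 17789\right) = 3828 \left(-45850\right) = -175513800$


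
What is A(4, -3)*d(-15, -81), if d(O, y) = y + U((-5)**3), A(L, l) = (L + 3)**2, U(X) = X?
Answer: -10094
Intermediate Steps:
A(L, l) = (3 + L)**2
d(O, y) = -125 + y (d(O, y) = y + (-5)**3 = y - 125 = -125 + y)
A(4, -3)*d(-15, -81) = (3 + 4)**2*(-125 - 81) = 7**2*(-206) = 49*(-206) = -10094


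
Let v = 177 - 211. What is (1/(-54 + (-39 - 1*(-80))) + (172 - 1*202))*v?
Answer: 13294/13 ≈ 1022.6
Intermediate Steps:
v = -34
(1/(-54 + (-39 - 1*(-80))) + (172 - 1*202))*v = (1/(-54 + (-39 - 1*(-80))) + (172 - 1*202))*(-34) = (1/(-54 + (-39 + 80)) + (172 - 202))*(-34) = (1/(-54 + 41) - 30)*(-34) = (1/(-13) - 30)*(-34) = (-1/13 - 30)*(-34) = -391/13*(-34) = 13294/13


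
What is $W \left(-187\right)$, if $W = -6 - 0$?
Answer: $1122$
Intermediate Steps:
$W = -6$ ($W = -6 + 0 = -6$)
$W \left(-187\right) = \left(-6\right) \left(-187\right) = 1122$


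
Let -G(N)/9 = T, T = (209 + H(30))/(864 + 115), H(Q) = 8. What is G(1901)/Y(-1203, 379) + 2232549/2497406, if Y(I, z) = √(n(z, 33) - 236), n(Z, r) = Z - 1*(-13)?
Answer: 2232549/2497406 - 651*√39/25454 ≈ 0.73423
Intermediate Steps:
n(Z, r) = 13 + Z (n(Z, r) = Z + 13 = 13 + Z)
T = 217/979 (T = (209 + 8)/(864 + 115) = 217/979 ≈ 0.22165)
Y(I, z) = √(-223 + z) (Y(I, z) = √((13 + z) - 236) = √(-223 + z))
G(N) = -1953/979 (G(N) = -9*217/979 = -1953/979)
G(1901)/Y(-1203, 379) + 2232549/2497406 = -1953/(979*√(-223 + 379)) + 2232549/2497406 = -1953*√39/78/979 + 2232549*(1/2497406) = -1953*√39/78/979 + 2232549/2497406 = -651*√39/25454 + 2232549/2497406 = 2232549/2497406 - 651*√39/25454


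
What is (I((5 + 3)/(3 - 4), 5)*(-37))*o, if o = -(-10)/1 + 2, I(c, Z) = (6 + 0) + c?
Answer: 888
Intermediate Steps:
I(c, Z) = 6 + c
o = 12 (o = -(-10) + 2 = -2*(-5) + 2 = 10 + 2 = 12)
(I((5 + 3)/(3 - 4), 5)*(-37))*o = ((6 + (5 + 3)/(3 - 4))*(-37))*12 = ((6 + 8/(-1))*(-37))*12 = ((6 + 8*(-1))*(-37))*12 = ((6 - 8)*(-37))*12 = -2*(-37)*12 = 74*12 = 888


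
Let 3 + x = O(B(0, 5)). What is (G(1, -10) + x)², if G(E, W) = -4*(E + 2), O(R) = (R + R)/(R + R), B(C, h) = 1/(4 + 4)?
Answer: 196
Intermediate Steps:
B(C, h) = ⅛ (B(C, h) = 1/8 = ⅛)
O(R) = 1 (O(R) = (2*R)/((2*R)) = (2*R)*(1/(2*R)) = 1)
x = -2 (x = -3 + 1 = -2)
G(E, W) = -8 - 4*E (G(E, W) = -4*(2 + E) = -8 - 4*E)
(G(1, -10) + x)² = ((-8 - 4*1) - 2)² = ((-8 - 4) - 2)² = (-12 - 2)² = (-14)² = 196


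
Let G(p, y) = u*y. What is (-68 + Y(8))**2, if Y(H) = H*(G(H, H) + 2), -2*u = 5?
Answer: 44944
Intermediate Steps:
u = -5/2 (u = -1/2*5 = -5/2 ≈ -2.5000)
G(p, y) = -5*y/2
Y(H) = H*(2 - 5*H/2) (Y(H) = H*(-5*H/2 + 2) = H*(2 - 5*H/2))
(-68 + Y(8))**2 = (-68 + (1/2)*8*(4 - 5*8))**2 = (-68 + (1/2)*8*(4 - 40))**2 = (-68 + (1/2)*8*(-36))**2 = (-68 - 144)**2 = (-212)**2 = 44944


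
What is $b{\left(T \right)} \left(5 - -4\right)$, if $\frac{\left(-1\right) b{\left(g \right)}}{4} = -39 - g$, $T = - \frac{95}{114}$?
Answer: $1374$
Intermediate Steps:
$T = - \frac{5}{6}$ ($T = \left(-95\right) \frac{1}{114} = - \frac{5}{6} \approx -0.83333$)
$b{\left(g \right)} = 156 + 4 g$ ($b{\left(g \right)} = - 4 \left(-39 - g\right) = 156 + 4 g$)
$b{\left(T \right)} \left(5 - -4\right) = \left(156 + 4 \left(- \frac{5}{6}\right)\right) \left(5 - -4\right) = \left(156 - \frac{10}{3}\right) \left(5 + 4\right) = \frac{458}{3} \cdot 9 = 1374$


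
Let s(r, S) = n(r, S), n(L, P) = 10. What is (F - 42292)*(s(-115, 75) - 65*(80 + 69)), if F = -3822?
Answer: 446152950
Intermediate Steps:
s(r, S) = 10
(F - 42292)*(s(-115, 75) - 65*(80 + 69)) = (-3822 - 42292)*(10 - 65*(80 + 69)) = -46114*(10 - 65*149) = -46114*(10 - 9685) = -46114*(-9675) = 446152950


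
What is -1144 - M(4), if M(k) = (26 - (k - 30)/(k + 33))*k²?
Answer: -58136/37 ≈ -1571.2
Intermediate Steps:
M(k) = k²*(26 - (-30 + k)/(33 + k)) (M(k) = (26 - (-30 + k)/(33 + k))*k² = k²*(26 - (-30 + k)/(33 + k)))
-1144 - M(4) = -1144 - 4²*(888 + 25*4)/(33 + 4) = -1144 - 16*(888 + 100)/37 = -1144 - 16*988/37 = -1144 - 1*15808/37 = -1144 - 15808/37 = -58136/37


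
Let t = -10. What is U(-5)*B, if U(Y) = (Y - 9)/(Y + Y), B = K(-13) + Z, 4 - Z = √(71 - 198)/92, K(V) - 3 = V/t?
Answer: 581/50 - 7*I*√127/460 ≈ 11.62 - 0.17149*I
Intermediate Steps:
K(V) = 3 - V/10 (K(V) = 3 + V/(-10) = 3 + V*(-⅒) = 3 - V/10)
Z = 4 - I*√127/92 (Z = 4 - √(71 - 198)/92 = 4 - √(-127)/92 = 4 - I*√127/92 ≈ 4.0 - 0.12249*I)
B = 83/10 - I*√127/92 (B = (3 - ⅒*(-13)) + (4 - I*√127/92) = (3 + 13/10) + (4 - I*√127/92) = 43/10 + (4 - I*√127/92) = 83/10 - I*√127/92 ≈ 8.3 - 0.12249*I)
U(Y) = (-9 + Y)/(2*Y) (U(Y) = (-9 + Y)/((2*Y)) = (-9 + Y)*(1/(2*Y)) = (-9 + Y)/(2*Y))
U(-5)*B = ((½)*(-9 - 5)/(-5))*(83/10 - I*√127/92) = ((½)*(-⅕)*(-14))*(83/10 - I*√127/92) = 7*(83/10 - I*√127/92)/5 = 581/50 - 7*I*√127/460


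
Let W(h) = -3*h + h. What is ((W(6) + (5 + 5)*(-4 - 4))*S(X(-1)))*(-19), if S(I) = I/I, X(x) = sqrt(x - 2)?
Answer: 1748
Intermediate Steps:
X(x) = sqrt(-2 + x)
S(I) = 1
W(h) = -2*h
((W(6) + (5 + 5)*(-4 - 4))*S(X(-1)))*(-19) = ((-2*6 + (5 + 5)*(-4 - 4))*1)*(-19) = ((-12 + 10*(-8))*1)*(-19) = ((-12 - 80)*1)*(-19) = -92*1*(-19) = -92*(-19) = 1748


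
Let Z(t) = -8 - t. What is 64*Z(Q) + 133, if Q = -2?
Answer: -251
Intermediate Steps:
64*Z(Q) + 133 = 64*(-8 - 1*(-2)) + 133 = 64*(-8 + 2) + 133 = 64*(-6) + 133 = -384 + 133 = -251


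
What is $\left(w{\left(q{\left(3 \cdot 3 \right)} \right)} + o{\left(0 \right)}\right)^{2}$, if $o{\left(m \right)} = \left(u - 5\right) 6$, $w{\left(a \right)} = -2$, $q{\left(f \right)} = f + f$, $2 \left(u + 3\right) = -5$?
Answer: $4225$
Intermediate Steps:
$u = - \frac{11}{2}$ ($u = -3 + \frac{1}{2} \left(-5\right) = -3 - \frac{5}{2} = - \frac{11}{2} \approx -5.5$)
$q{\left(f \right)} = 2 f$
$o{\left(m \right)} = -63$ ($o{\left(m \right)} = \left(- \frac{11}{2} - 5\right) 6 = \left(- \frac{21}{2}\right) 6 = -63$)
$\left(w{\left(q{\left(3 \cdot 3 \right)} \right)} + o{\left(0 \right)}\right)^{2} = \left(-2 - 63\right)^{2} = \left(-65\right)^{2} = 4225$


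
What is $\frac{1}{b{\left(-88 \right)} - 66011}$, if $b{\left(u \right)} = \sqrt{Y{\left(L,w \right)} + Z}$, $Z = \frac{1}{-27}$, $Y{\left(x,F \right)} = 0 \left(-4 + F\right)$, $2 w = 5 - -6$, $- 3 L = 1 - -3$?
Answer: $- \frac{1782297}{117651207268} - \frac{3 i \sqrt{3}}{117651207268} \approx -1.5149 \cdot 10^{-5} - 4.4166 \cdot 10^{-11} i$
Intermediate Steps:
$L = - \frac{4}{3}$ ($L = - \frac{1 - -3}{3} = - \frac{1 + 3}{3} = \left(- \frac{1}{3}\right) 4 = - \frac{4}{3} \approx -1.3333$)
$w = \frac{11}{2}$ ($w = \frac{5 - -6}{2} = \frac{5 + 6}{2} = \frac{1}{2} \cdot 11 = \frac{11}{2} \approx 5.5$)
$Y{\left(x,F \right)} = 0$
$Z = - \frac{1}{27} \approx -0.037037$
$b{\left(u \right)} = \frac{i \sqrt{3}}{9}$ ($b{\left(u \right)} = \sqrt{0 - \frac{1}{27}} = \sqrt{- \frac{1}{27}} = \frac{i \sqrt{3}}{9}$)
$\frac{1}{b{\left(-88 \right)} - 66011} = \frac{1}{\frac{i \sqrt{3}}{9} - 66011} = \frac{1}{-66011 + \frac{i \sqrt{3}}{9}}$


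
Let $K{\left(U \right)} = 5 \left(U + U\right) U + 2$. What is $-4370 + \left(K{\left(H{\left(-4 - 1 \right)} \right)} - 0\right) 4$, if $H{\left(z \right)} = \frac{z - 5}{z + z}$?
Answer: $-4322$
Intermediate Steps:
$H{\left(z \right)} = \frac{-5 + z}{2 z}$
$K{\left(U \right)} = 2 + 10 U^{2}$ ($K{\left(U \right)} = 5 \cdot 2 U U + 2 = 10 U U + 2 = 10 U^{2} + 2 = 2 + 10 U^{2}$)
$-4370 + \left(K{\left(H{\left(-4 - 1 \right)} \right)} - 0\right) 4 = -4370 + \left(\left(2 + 10 \left(\frac{-5 - 5}{2 \left(-4 - 1\right)}\right)^{2}\right) - 0\right) 4 = -4370 + \left(\left(2 + 10 \left(\frac{-5 - 5}{2 \left(-4 - 1\right)}\right)^{2}\right) + 0\right) 4 = -4370 + \left(\left(2 + 10 \left(\frac{-5 - 5}{2 \left(-5\right)}\right)^{2}\right) + 0\right) 4 = -4370 + \left(\left(2 + 10 \left(\frac{1}{2} \left(- \frac{1}{5}\right) \left(-10\right)\right)^{2}\right) + 0\right) 4 = -4370 + \left(\left(2 + 10 \cdot 1^{2}\right) + 0\right) 4 = -4370 + \left(\left(2 + 10 \cdot 1\right) + 0\right) 4 = -4370 + \left(\left(2 + 10\right) + 0\right) 4 = -4370 + \left(12 + 0\right) 4 = -4370 + 12 \cdot 4 = -4370 + 48 = -4322$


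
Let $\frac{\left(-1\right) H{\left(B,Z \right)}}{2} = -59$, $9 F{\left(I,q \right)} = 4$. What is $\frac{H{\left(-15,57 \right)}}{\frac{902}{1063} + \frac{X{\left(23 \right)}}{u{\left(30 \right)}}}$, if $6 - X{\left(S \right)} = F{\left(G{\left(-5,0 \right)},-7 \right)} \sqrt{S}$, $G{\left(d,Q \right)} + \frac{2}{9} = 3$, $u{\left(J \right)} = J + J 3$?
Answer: $\frac{34936095935160}{265926082813} + \frac{144003249360 \sqrt{23}}{265926082813} \approx 133.97$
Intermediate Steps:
$u{\left(J \right)} = 4 J$ ($u{\left(J \right)} = J + 3 J = 4 J$)
$G{\left(d,Q \right)} = \frac{25}{9}$ ($G{\left(d,Q \right)} = - \frac{2}{9} + 3 = \frac{25}{9}$)
$F{\left(I,q \right)} = \frac{4}{9}$ ($F{\left(I,q \right)} = \frac{1}{9} \cdot 4 = \frac{4}{9}$)
$H{\left(B,Z \right)} = 118$ ($H{\left(B,Z \right)} = \left(-2\right) \left(-59\right) = 118$)
$X{\left(S \right)} = 6 - \frac{4 \sqrt{S}}{9}$
$\frac{H{\left(-15,57 \right)}}{\frac{902}{1063} + \frac{X{\left(23 \right)}}{u{\left(30 \right)}}} = \frac{118}{\frac{902}{1063} + \frac{6 - \frac{4 \sqrt{23}}{9}}{4 \cdot 30}} = \frac{118}{902 \cdot \frac{1}{1063} + \frac{6 - \frac{4 \sqrt{23}}{9}}{120}} = \frac{118}{\frac{902}{1063} + \left(6 - \frac{4 \sqrt{23}}{9}\right) \frac{1}{120}} = \frac{118}{\frac{902}{1063} + \left(\frac{1}{20} - \frac{\sqrt{23}}{270}\right)} = \frac{118}{\frac{19103}{21260} - \frac{\sqrt{23}}{270}}$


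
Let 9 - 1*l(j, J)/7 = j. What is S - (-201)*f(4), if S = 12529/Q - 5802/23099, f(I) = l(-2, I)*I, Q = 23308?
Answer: 33330894661091/538391492 ≈ 61908.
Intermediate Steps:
l(j, J) = 63 - 7*j
f(I) = 77*I (f(I) = (63 - 7*(-2))*I = (63 + 14)*I = 77*I)
S = 154174355/538391492 (S = 12529/23308 - 5802/23099 = 154174355/538391492 ≈ 0.28636)
S - (-201)*f(4) = 154174355/538391492 - (-201)*77*4 = 154174355/538391492 - (-201)*308 = 154174355/538391492 - 1*(-61908) = 154174355/538391492 + 61908 = 33330894661091/538391492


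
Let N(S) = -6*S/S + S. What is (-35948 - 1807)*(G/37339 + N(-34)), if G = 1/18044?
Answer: 1017489572105445/673744916 ≈ 1.5102e+6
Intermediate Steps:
G = 1/18044 ≈ 5.5420e-5
N(S) = -6 + S (N(S) = -6*1 + S = -6 + S)
(-35948 - 1807)*(G/37339 + N(-34)) = (-35948 - 1807)*((1/18044)/37339 + (-6 - 34)) = -37755*((1/18044)*(1/37339) - 40) = -37755*(1/673744916 - 40) = -37755*(-26949796639/673744916) = 1017489572105445/673744916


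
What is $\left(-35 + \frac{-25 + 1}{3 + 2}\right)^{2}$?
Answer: $\frac{39601}{25} \approx 1584.0$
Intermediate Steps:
$\left(-35 + \frac{-25 + 1}{3 + 2}\right)^{2} = \left(-35 - \frac{24}{5}\right)^{2} = \left(- \frac{199}{5}\right)^{2} = \frac{39601}{25}$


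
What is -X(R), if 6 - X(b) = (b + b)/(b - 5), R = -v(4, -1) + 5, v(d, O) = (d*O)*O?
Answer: -13/2 ≈ -6.5000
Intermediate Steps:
v(d, O) = d*O² (v(d, O) = (O*d)*O = d*O²)
R = 1 (R = -4*(-1)² + 5 = -4 + 5 = 1)
X(b) = 6 - 2*b/(-5 + b) (X(b) = 6 - (b + b)/(b - 5) = 6 - 2*b/(-5 + b))
-X(R) = -2*(-15 + 2*1)/(-5 + 1) = -2*(-15 + 2)/(-4) = -2*(-1)*(-13)/4 = -1*13/2 = -13/2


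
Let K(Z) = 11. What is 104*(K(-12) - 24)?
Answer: -1352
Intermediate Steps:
104*(K(-12) - 24) = 104*(11 - 24) = 104*(-13) = -1352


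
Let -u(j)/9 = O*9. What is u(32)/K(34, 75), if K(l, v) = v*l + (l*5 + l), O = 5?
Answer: -5/34 ≈ -0.14706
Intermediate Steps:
u(j) = -405 (u(j) = -45*9 = -9*45 = -405)
K(l, v) = 6*l + l*v (K(l, v) = l*v + (5*l + l) = l*v + 6*l = 6*l + l*v)
u(32)/K(34, 75) = -405*1/(34*(6 + 75)) = -405/(34*81) = -405/2754 = -405*1/2754 = -5/34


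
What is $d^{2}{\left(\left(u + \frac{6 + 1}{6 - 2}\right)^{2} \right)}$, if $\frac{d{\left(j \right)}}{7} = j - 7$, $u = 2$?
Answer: $\frac{625681}{256} \approx 2444.1$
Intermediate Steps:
$d{\left(j \right)} = -49 + 7 j$ ($d{\left(j \right)} = 7 \left(j - 7\right) = 7 \left(-7 + j\right) = -49 + 7 j$)
$d^{2}{\left(\left(u + \frac{6 + 1}{6 - 2}\right)^{2} \right)} = \left(-49 + 7 \left(2 + \frac{6 + 1}{6 - 2}\right)^{2}\right)^{2} = \left(-49 + 7 \left(2 + \frac{7}{4}\right)^{2}\right)^{2} = \left(-49 + 7 \left(\frac{15}{4}\right)^{2}\right)^{2} = \left(-49 + 7 \cdot \frac{225}{16}\right)^{2} = \left(-49 + \frac{1575}{16}\right)^{2} = \left(\frac{791}{16}\right)^{2} = \frac{625681}{256}$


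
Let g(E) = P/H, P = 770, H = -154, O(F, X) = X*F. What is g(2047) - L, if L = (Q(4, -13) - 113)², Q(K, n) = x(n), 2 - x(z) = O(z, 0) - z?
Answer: -15381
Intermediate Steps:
O(F, X) = F*X
x(z) = 2 + z (x(z) = 2 - (z*0 - z) = 2 - (0 - z) = 2 - (-1)*z = 2 + z)
Q(K, n) = 2 + n
g(E) = -5 (g(E) = 770/(-154) = 770*(-1/154) = -5)
L = 15376 (L = ((2 - 13) - 113)² = (-11 - 113)² = (-124)² = 15376)
g(2047) - L = -5 - 1*15376 = -5 - 15376 = -15381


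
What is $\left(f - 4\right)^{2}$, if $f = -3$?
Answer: $49$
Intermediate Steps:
$\left(f - 4\right)^{2} = \left(-3 - 4\right)^{2} = \left(-7\right)^{2} = 49$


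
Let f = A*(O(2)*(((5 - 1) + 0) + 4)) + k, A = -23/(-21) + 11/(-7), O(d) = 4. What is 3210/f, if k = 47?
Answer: 67410/667 ≈ 101.06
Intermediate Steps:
A = -10/21 (A = -23*(-1/21) + 11*(-1/7) = 23/21 - 11/7 = -10/21 ≈ -0.47619)
f = 667/21 (f = -40*(((5 - 1) + 0) + 4)/21 + 47 = -40*((4 + 0) + 4)/21 + 47 = -40*(4 + 4)/21 + 47 = -40*8/21 + 47 = -10/21*32 + 47 = -320/21 + 47 = 667/21 ≈ 31.762)
3210/f = 3210/(667/21) = 3210*(21/667) = 67410/667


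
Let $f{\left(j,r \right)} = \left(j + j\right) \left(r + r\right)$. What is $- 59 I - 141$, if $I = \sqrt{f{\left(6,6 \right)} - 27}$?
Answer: $-141 - 177 \sqrt{13} \approx -779.18$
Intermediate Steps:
$f{\left(j,r \right)} = 4 j r$ ($f{\left(j,r \right)} = 2 j 2 r = 4 j r$)
$I = 3 \sqrt{13}$ ($I = \sqrt{4 \cdot 6 \cdot 6 - 27} = \sqrt{144 - 27} = \sqrt{117} = 3 \sqrt{13} \approx 10.817$)
$- 59 I - 141 = - 59 \cdot 3 \sqrt{13} - 141 = - 177 \sqrt{13} - 141 = -141 - 177 \sqrt{13}$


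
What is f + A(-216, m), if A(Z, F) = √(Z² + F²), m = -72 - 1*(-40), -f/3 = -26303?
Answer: 78909 + 8*√745 ≈ 79127.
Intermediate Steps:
f = 78909 (f = -3*(-26303) = 78909)
m = -32 (m = -72 + 40 = -32)
A(Z, F) = √(F² + Z²)
f + A(-216, m) = 78909 + √((-32)² + (-216)²) = 78909 + √(1024 + 46656) = 78909 + √47680 = 78909 + 8*√745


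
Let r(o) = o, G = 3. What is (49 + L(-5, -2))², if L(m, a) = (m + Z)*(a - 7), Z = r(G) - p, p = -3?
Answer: 1600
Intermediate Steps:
Z = 6 (Z = 3 - 1*(-3) = 3 + 3 = 6)
L(m, a) = (-7 + a)*(6 + m) (L(m, a) = (m + 6)*(a - 7) = (6 + m)*(-7 + a) = (-7 + a)*(6 + m))
(49 + L(-5, -2))² = (49 + (-42 - 7*(-5) + 6*(-2) - 2*(-5)))² = (49 + (-42 + 35 - 12 + 10))² = (49 - 9)² = 40² = 1600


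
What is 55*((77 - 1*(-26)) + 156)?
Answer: 14245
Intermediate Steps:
55*((77 - 1*(-26)) + 156) = 55*((77 + 26) + 156) = 55*(103 + 156) = 55*259 = 14245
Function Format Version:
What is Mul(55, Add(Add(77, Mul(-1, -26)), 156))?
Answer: 14245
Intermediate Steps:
Mul(55, Add(Add(77, Mul(-1, -26)), 156)) = Mul(55, Add(Add(77, 26), 156)) = Mul(55, Add(103, 156)) = Mul(55, 259) = 14245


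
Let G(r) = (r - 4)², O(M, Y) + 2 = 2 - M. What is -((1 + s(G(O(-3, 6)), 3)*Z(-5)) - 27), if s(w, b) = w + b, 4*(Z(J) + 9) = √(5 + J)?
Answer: 62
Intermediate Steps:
O(M, Y) = -M (O(M, Y) = -2 + (2 - M) = -M)
G(r) = (-4 + r)²
Z(J) = -9 + √(5 + J)/4
s(w, b) = b + w
-((1 + s(G(O(-3, 6)), 3)*Z(-5)) - 27) = -((1 + (3 + (-4 - 1*(-3))²)*(-9 + √(5 - 5)/4)) - 27) = -((1 + (3 + (-4 + 3)²)*(-9 + √0/4)) - 27) = -((1 + (3 + (-1)²)*(-9 + (¼)*0)) - 27) = -((1 + (3 + 1)*(-9 + 0)) - 27) = -((1 + 4*(-9)) - 27) = -((1 - 36) - 27) = -(-35 - 27) = -1*(-62) = 62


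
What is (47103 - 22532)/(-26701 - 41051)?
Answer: -24571/67752 ≈ -0.36266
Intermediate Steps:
(47103 - 22532)/(-26701 - 41051) = 24571/(-67752) = 24571*(-1/67752) = -24571/67752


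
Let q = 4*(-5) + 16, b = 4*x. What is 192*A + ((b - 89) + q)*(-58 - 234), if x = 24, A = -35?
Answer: -7596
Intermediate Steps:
b = 96 (b = 4*24 = 96)
q = -4 (q = -20 + 16 = -4)
192*A + ((b - 89) + q)*(-58 - 234) = 192*(-35) + ((96 - 89) - 4)*(-58 - 234) = -6720 + (7 - 4)*(-292) = -6720 + 3*(-292) = -6720 - 876 = -7596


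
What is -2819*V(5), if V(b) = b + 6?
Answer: -31009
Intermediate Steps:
V(b) = 6 + b
-2819*V(5) = -2819*(6 + 5) = -2819*11 = -31009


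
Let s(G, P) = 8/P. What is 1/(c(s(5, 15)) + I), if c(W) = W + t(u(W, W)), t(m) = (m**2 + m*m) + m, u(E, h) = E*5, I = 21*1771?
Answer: 45/1674379 ≈ 2.6876e-5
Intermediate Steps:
I = 37191
u(E, h) = 5*E
t(m) = m + 2*m**2 (t(m) = (m**2 + m**2) + m = 2*m**2 + m = m + 2*m**2)
c(W) = W + 5*W*(1 + 10*W) (c(W) = W + (5*W)*(1 + 2*(5*W)) = W + (5*W)*(1 + 10*W) = W + 5*W*(1 + 10*W))
1/(c(s(5, 15)) + I) = 1/(2*(8/15)*(3 + 25*(8/15)) + 37191) = 1/(2*(8/15)*(3 + 40/3) + 37191) = 1/(2*(8/15)*(49/3) + 37191) = 1/(784/45 + 37191) = 1/(1674379/45) = 45/1674379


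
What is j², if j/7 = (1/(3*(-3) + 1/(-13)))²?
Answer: 1399489/193877776 ≈ 0.0072184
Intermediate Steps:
j = 1183/13924 (j = 7*(1/(3*(-3) + 1/(-13)))² = 7*(1/(-9 - 1/13))² = 7*(1/(-118/13))² = 7*(-13/118)² = 7*(169/13924) = 1183/13924 ≈ 0.084961)
j² = (1183/13924)² = 1399489/193877776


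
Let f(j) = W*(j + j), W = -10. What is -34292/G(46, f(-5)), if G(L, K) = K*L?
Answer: -8573/1150 ≈ -7.4548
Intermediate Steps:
f(j) = -20*j (f(j) = -10*(j + j) = -20*j)
-34292/G(46, f(-5)) = -34292/(-20*(-5)*46) = -34292/(100*46) = -34292/4600 = -34292*1/4600 = -8573/1150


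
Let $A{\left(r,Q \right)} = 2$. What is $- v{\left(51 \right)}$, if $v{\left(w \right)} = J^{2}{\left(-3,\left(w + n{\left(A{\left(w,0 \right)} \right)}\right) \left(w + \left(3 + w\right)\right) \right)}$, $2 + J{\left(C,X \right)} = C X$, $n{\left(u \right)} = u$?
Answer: $-278789809$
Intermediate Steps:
$J{\left(C,X \right)} = -2 + C X$
$v{\left(w \right)} = \left(-2 - 3 \left(2 + w\right) \left(3 + 2 w\right)\right)^{2}$ ($v{\left(w \right)} = \left(-2 - 3 \left(w + 2\right) \left(w + \left(3 + w\right)\right)\right)^{2} = \left(-2 - 3 \left(2 + w\right) \left(3 + 2 w\right)\right)^{2}$)
$- v{\left(51 \right)} = - \left(20 + 6 \cdot 51^{2} + 21 \cdot 51\right)^{2} = - \left(20 + 6 \cdot 2601 + 1071\right)^{2} = - \left(20 + 15606 + 1071\right)^{2} = - 16697^{2} = \left(-1\right) 278789809 = -278789809$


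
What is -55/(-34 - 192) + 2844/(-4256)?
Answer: -51083/120232 ≈ -0.42487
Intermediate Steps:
-55/(-34 - 192) + 2844/(-4256) = -55/(-226) + 2844*(-1/4256) = -55*(-1/226) - 711/1064 = 55/226 - 711/1064 = -51083/120232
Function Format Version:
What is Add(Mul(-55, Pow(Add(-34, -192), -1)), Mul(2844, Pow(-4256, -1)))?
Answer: Rational(-51083, 120232) ≈ -0.42487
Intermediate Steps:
Add(Mul(-55, Pow(Add(-34, -192), -1)), Mul(2844, Pow(-4256, -1))) = Add(Mul(-55, Pow(-226, -1)), Mul(2844, Rational(-1, 4256))) = Add(Mul(-55, Rational(-1, 226)), Rational(-711, 1064)) = Add(Rational(55, 226), Rational(-711, 1064)) = Rational(-51083, 120232)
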